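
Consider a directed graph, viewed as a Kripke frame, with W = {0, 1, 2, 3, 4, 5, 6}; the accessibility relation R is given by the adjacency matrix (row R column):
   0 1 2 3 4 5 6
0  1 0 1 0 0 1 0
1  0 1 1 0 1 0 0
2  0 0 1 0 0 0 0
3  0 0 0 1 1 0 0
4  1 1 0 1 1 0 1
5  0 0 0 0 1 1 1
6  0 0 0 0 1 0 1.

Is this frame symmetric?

Symmetric: no — 0 R 2 but not 2 R 0.

No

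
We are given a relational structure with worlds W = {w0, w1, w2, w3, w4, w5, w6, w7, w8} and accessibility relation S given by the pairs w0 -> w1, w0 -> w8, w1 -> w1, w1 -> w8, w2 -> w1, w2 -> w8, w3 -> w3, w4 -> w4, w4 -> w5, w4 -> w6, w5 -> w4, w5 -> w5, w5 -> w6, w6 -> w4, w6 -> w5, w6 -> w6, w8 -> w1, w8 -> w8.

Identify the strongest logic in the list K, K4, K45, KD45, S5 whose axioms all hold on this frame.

Transitive (axiom 4): yes — every two-step S-path is closed by a direct edge.
Euclidean (axiom 5): yes — any two successors of a common world are S-related.
Serial (axiom D): no — w7 has no S-successor.
Reflexive (axiom T): no — w0 is not related to itself.
So F validates K, K4, K45; KD45 would additionally require S to be serial. The strongest is K45.

K45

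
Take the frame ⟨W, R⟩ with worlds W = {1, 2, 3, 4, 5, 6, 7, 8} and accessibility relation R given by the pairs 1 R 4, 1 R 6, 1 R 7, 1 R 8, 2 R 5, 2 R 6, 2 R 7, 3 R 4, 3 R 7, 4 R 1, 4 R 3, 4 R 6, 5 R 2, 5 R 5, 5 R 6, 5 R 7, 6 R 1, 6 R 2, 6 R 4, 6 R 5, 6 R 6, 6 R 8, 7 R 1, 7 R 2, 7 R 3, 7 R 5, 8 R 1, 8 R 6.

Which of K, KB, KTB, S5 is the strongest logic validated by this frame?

KB

Symmetric (axiom B): yes — every pair in R has its reverse in R.
Reflexive (axiom T): no — 1 is not related to itself.
Euclidean (axiom 5): no — 1 R 4 and 1 R 7, but not 4 R 7.
So F validates K, KB; KTB would additionally require R to be reflexive. The strongest is KB.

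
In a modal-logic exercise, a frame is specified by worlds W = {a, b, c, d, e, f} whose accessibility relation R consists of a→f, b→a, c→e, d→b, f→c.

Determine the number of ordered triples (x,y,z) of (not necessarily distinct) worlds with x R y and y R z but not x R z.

Enumerating: (a,f,c), (b,a,f), (d,b,a), (f,c,e).

4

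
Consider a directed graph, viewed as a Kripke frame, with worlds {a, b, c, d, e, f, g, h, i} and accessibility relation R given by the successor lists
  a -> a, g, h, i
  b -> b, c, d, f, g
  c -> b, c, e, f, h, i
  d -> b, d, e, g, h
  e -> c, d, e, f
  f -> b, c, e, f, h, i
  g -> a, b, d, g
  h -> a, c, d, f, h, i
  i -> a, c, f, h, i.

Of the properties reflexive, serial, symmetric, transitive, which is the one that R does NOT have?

transitive

Reflexive: yes — every world is R-related to itself.
Serial: yes — every world has a successor (e.g. a R a).
Symmetric: yes — every pair in R has its reverse in R.
Transitive: no — a R g and g R b, but not a R b.
Only transitive fails.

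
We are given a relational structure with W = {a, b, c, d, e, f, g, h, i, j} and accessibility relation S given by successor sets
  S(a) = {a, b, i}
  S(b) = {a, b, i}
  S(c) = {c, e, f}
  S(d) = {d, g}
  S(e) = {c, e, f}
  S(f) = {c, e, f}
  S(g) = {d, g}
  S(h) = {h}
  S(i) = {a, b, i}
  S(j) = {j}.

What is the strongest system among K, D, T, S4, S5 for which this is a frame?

Serial (axiom D): yes — every world has a successor (e.g. a S a).
Reflexive (axiom T): yes — every world is S-related to itself.
Transitive (axiom 4): yes — every two-step S-path is closed by a direct edge.
Euclidean (axiom 5): yes — any two successors of a common world are S-related.
So F validates K, D, T, S4, S5. The strongest is S5.

S5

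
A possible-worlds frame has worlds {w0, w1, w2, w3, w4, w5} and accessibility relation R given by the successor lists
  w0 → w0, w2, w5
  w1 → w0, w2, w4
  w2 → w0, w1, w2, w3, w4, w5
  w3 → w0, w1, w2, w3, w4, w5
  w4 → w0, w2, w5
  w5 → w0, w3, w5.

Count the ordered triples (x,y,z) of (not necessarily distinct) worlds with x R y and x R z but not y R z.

Enumerating: (w0,w5,w2), (w1,w0,w4), (w1,w4,w4), (w2,w0,w1), (w2,w0,w3), (w2,w0,w4), (w2,w1,w1), (w2,w1,w3), (w2,w1,w5), (w2,w4,w1), (w2,w4,w3), (w2,w4,w4), … and 17 more.
Total: 29.

29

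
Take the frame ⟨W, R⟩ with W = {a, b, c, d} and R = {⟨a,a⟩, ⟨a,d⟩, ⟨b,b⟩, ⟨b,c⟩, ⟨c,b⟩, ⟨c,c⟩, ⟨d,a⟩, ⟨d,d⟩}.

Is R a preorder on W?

Yes

Reflexive: yes — every world is R-related to itself.
Transitive: yes — every two-step R-path is closed by a direct edge.
So R is a preorder.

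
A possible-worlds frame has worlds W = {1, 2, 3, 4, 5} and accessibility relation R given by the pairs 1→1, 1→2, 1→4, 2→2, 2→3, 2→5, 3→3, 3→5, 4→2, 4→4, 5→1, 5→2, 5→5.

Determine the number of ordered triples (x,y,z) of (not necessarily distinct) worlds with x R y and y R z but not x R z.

Enumerating: (1,2,3), (1,2,5), (2,5,1), (3,5,1), (3,5,2), (4,2,3), (4,2,5), (5,1,4), (5,2,3).

9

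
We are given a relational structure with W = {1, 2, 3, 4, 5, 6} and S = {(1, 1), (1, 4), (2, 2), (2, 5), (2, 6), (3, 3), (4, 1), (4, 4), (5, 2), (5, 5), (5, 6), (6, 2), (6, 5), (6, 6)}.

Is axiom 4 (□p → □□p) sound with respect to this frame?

Yes

Axiom 4 corresponds to the accessibility relation being transitive.
Transitive: yes — every two-step S-path is closed by a direct edge.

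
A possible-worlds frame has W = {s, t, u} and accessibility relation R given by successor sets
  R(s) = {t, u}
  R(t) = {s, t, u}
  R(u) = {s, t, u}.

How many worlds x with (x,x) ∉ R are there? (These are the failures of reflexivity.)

Enumerating: s.

1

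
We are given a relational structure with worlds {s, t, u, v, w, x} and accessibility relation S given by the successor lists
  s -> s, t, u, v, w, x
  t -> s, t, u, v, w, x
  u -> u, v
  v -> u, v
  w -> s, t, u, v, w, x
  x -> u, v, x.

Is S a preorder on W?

Reflexive: yes — every world is S-related to itself.
Transitive: yes — every two-step S-path is closed by a direct edge.
So S is a preorder.

Yes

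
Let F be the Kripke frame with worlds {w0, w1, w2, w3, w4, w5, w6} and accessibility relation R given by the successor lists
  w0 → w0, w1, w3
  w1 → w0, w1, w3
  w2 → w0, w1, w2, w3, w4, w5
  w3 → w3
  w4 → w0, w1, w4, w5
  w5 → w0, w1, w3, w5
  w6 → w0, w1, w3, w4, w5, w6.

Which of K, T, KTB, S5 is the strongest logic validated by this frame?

Reflexive (axiom T): yes — every world is R-related to itself.
Symmetric (axiom B): no — w0 R w3 but not w3 R w0.
Euclidean (axiom 5): no — w0 R w3 and w0 R w1, but not w3 R w1.
So F validates K, T; KTB would additionally require R to be symmetric. The strongest is T.

T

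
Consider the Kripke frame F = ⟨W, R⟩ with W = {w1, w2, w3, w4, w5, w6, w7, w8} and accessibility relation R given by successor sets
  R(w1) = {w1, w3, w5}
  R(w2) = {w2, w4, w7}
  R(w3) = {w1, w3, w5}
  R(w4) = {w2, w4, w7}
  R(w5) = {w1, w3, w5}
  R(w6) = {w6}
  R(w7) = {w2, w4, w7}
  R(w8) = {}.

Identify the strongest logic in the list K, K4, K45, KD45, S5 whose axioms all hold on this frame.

Transitive (axiom 4): yes — every two-step R-path is closed by a direct edge.
Euclidean (axiom 5): yes — any two successors of a common world are R-related.
Serial (axiom D): no — w8 has no R-successor.
Reflexive (axiom T): no — w8 is not related to itself.
So F validates K, K4, K45; KD45 would additionally require R to be serial. The strongest is K45.

K45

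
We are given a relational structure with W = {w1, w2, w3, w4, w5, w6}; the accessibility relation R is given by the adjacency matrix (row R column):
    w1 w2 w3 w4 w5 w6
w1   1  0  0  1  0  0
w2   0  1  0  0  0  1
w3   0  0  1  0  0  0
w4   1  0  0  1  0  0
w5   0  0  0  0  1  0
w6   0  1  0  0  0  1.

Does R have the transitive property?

Transitive: yes — every two-step R-path is closed by a direct edge.

Yes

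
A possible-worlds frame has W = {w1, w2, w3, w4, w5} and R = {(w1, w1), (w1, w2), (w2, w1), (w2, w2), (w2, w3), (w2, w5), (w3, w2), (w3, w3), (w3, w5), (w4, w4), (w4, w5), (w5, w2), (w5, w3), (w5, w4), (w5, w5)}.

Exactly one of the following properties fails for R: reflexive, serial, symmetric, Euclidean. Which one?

Reflexive: yes — every world is R-related to itself.
Serial: yes — every world has a successor (e.g. w1 R w1).
Symmetric: yes — every pair in R has its reverse in R.
Euclidean: no — w2 R w1 and w2 R w3, but not w1 R w3.
Only Euclidean fails.

Euclidean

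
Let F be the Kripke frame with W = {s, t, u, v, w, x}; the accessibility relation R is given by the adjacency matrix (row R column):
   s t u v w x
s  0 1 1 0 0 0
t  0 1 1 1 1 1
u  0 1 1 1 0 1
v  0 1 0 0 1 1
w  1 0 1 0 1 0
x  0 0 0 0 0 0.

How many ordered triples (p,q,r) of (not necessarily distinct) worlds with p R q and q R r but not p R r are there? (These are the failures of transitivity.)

16

Enumerating: (s,t,v), (s,t,w), (s,t,x), (s,u,v), (s,u,x), (t,w,s), (u,t,w), (u,v,w), (v,t,u), (v,t,v), (v,w,s), (v,w,u), (w,s,t), (w,u,t), (w,u,v), (w,u,x).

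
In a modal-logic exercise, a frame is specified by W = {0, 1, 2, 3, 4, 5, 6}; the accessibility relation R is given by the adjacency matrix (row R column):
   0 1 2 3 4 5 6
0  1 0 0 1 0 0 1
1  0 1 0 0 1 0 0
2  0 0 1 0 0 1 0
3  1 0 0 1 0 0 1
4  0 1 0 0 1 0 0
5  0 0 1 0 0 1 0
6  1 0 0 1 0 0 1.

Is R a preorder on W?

Reflexive: yes — every world is R-related to itself.
Transitive: yes — every two-step R-path is closed by a direct edge.
So R is a preorder.

Yes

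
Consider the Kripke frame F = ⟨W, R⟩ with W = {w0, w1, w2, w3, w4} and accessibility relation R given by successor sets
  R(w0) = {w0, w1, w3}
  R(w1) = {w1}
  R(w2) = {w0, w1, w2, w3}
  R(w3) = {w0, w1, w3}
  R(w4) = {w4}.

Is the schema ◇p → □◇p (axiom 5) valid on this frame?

No

By correspondence theory, 5 is valid on a frame iff R is Euclidean.
Euclidean: no — w0 R w1 and w0 R w3, but not w1 R w3.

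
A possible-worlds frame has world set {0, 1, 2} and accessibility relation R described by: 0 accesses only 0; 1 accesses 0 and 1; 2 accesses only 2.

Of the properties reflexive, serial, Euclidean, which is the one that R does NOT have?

Reflexive: yes — every world is R-related to itself.
Serial: yes — every world has a successor (e.g. 0 R 0).
Euclidean: no — 1 R 0 and 1 R 1, but not 0 R 1.
Only Euclidean fails.

Euclidean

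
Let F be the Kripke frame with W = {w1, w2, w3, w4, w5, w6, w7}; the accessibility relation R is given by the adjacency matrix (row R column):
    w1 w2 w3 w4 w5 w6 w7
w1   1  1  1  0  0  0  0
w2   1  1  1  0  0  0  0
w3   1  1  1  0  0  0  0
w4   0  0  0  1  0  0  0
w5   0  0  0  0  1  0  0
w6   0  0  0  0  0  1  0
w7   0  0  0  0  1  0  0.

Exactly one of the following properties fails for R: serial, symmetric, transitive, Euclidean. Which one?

symmetric

Serial: yes — every world has a successor (e.g. w1 R w1).
Symmetric: no — w7 R w5 but not w5 R w7.
Transitive: yes — every two-step R-path is closed by a direct edge.
Euclidean: yes — any two successors of a common world are R-related.
Only symmetric fails.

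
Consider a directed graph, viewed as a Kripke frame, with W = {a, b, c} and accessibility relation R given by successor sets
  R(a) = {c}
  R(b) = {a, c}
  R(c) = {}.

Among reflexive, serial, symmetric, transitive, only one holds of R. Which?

transitive

Reflexive: no — a is not related to itself.
Serial: no — c has no R-successor.
Symmetric: no — a R c but not c R a.
Transitive: yes — every two-step R-path is closed by a direct edge.
Only transitive holds.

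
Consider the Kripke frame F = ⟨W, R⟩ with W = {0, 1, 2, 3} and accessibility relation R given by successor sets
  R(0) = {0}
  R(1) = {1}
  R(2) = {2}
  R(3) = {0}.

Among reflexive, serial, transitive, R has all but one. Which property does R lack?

Reflexive: no — 3 is not related to itself.
Serial: yes — every world has a successor (e.g. 0 R 0).
Transitive: yes — every two-step R-path is closed by a direct edge.
Only reflexive fails.

reflexive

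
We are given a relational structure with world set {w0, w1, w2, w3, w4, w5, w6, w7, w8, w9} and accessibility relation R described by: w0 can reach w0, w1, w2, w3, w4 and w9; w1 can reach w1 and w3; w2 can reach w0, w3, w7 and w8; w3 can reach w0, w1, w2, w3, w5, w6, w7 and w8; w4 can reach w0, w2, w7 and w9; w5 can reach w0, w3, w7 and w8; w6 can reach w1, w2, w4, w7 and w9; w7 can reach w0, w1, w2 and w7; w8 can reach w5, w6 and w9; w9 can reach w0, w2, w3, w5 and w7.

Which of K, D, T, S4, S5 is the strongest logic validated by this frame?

Serial (axiom D): yes — every world has a successor (e.g. w0 R w0).
Reflexive (axiom T): no — w2 is not related to itself.
Transitive (axiom 4): no — w0 R w2 and w2 R w7, but not w0 R w7.
Euclidean (axiom 5): no — w0 R w1 and w0 R w2, but not w1 R w2.
So F validates K, D; T would additionally require R to be reflexive. The strongest is D.

D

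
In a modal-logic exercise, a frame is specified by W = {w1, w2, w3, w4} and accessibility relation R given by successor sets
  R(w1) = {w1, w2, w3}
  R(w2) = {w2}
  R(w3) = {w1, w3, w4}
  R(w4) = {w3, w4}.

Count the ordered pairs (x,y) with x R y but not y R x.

1

Enumerating: (w1,w2).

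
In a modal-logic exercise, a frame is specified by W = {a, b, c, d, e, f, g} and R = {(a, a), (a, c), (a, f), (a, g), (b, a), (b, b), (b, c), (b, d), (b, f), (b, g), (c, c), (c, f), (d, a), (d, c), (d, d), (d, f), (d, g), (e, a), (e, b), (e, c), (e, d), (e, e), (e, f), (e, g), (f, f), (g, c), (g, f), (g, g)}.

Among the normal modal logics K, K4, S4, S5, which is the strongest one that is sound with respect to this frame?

S4

Transitive (axiom 4): yes — every two-step R-path is closed by a direct edge.
Reflexive (axiom T): yes — every world is R-related to itself.
Euclidean (axiom 5): no — a R c and a R g, but not c R g.
So F validates K, K4, S4; S5 would additionally require R to be Euclidean. The strongest is S4.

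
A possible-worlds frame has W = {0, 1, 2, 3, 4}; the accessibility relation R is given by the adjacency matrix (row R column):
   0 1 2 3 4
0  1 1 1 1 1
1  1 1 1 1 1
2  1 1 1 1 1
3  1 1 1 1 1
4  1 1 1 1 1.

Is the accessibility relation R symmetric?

Symmetric: yes — every pair in R has its reverse in R.

Yes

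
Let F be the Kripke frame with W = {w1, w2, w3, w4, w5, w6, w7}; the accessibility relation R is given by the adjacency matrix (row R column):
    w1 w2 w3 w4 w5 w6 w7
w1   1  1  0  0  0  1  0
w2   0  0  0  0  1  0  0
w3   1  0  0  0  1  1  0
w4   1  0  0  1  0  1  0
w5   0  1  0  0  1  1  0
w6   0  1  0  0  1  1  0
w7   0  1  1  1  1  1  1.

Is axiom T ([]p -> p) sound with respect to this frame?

No

By correspondence theory, T is valid on a frame iff R is reflexive.
Reflexive: no — w2 is not related to itself.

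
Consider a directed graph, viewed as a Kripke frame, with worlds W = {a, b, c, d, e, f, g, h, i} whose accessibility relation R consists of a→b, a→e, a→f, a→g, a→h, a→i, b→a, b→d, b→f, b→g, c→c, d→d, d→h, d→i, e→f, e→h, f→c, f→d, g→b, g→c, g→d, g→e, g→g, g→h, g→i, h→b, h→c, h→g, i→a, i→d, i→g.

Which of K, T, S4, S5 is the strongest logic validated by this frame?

Reflexive (axiom T): no — a is not related to itself.
Transitive (axiom 4): no — a R b and b R d, but not a R d.
Euclidean (axiom 5): no — a R b and a R e, but not b R e.
So F validates K; T would additionally require R to be reflexive. The strongest is K.

K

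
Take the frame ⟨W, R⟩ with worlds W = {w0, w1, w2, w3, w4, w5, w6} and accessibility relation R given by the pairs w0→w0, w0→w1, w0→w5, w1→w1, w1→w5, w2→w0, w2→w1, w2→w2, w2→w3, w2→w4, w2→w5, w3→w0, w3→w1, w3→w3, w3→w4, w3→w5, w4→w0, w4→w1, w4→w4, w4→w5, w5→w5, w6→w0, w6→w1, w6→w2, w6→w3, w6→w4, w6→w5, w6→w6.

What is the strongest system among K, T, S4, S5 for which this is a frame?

Reflexive (axiom T): yes — every world is R-related to itself.
Transitive (axiom 4): yes — every two-step R-path is closed by a direct edge.
Euclidean (axiom 5): no — w0 R w5 and w0 R w1, but not w5 R w1.
So F validates K, T, S4; S5 would additionally require R to be Euclidean. The strongest is S4.

S4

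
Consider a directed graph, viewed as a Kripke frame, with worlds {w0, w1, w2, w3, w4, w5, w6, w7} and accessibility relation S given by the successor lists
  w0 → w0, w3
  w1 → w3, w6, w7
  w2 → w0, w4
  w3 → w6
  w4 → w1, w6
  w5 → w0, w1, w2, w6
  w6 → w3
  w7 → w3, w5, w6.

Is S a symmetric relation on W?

No

Symmetric: no — w0 S w3 but not w3 S w0.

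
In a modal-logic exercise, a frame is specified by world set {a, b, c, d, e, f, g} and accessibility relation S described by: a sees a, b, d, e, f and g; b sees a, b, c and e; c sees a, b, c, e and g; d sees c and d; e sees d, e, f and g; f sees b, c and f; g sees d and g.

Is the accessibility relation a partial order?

Reflexive: yes — every world is S-related to itself.
Transitive: no — a S b and b S c, but not a S c.
Antisymmetric: no — a S b and b S a with a ≠ b.
So S is not a partial order.

No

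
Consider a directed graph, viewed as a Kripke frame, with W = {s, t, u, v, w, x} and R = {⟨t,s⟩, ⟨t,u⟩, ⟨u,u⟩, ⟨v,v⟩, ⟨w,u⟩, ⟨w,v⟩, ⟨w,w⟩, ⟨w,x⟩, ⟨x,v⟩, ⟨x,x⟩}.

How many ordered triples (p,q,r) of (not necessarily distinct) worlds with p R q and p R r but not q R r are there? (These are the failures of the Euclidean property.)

12

Enumerating: (t,s,s), (t,s,u), (t,u,s), (w,u,v), (w,u,w), (w,u,x), (w,v,u), (w,v,w), (w,v,x), (w,x,u), (w,x,w), (x,v,x).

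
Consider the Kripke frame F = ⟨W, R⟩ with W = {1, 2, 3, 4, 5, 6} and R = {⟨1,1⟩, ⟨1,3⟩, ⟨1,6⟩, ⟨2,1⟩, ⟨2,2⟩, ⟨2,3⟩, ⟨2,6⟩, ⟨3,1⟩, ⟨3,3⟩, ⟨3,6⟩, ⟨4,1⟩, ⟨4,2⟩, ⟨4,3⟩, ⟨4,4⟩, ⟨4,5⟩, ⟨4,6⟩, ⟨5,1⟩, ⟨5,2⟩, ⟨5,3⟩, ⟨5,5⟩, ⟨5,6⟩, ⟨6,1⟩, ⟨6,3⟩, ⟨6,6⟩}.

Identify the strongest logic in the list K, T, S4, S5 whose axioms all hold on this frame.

Reflexive (axiom T): yes — every world is R-related to itself.
Transitive (axiom 4): yes — every two-step R-path is closed by a direct edge.
Euclidean (axiom 5): no — 4 R 1 and 4 R 2, but not 1 R 2.
So F validates K, T, S4; S5 would additionally require R to be Euclidean. The strongest is S4.

S4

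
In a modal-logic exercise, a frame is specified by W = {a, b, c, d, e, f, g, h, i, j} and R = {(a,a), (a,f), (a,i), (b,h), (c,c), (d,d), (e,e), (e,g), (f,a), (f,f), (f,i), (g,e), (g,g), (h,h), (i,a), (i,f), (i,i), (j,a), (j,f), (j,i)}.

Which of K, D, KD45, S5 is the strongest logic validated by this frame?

KD45

Serial (axiom D): yes — every world has a successor (e.g. a R a).
Euclidean (axiom 5): yes — any two successors of a common world are R-related.
Transitive (axiom 4): yes — every two-step R-path is closed by a direct edge.
Reflexive (axiom T): no — b is not related to itself.
So F validates K, D, KD45; S5 would additionally require R to be reflexive. The strongest is KD45.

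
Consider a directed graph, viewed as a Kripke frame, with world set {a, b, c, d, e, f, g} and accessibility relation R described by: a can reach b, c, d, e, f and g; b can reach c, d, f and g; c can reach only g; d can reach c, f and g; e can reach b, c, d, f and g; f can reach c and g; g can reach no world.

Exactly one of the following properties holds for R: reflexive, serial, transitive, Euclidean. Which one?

Reflexive: no — a is not related to itself.
Serial: no — g has no R-successor.
Transitive: yes — every two-step R-path is closed by a direct edge.
Euclidean: no — a R b and a R e, but not b R e.
Only transitive holds.

transitive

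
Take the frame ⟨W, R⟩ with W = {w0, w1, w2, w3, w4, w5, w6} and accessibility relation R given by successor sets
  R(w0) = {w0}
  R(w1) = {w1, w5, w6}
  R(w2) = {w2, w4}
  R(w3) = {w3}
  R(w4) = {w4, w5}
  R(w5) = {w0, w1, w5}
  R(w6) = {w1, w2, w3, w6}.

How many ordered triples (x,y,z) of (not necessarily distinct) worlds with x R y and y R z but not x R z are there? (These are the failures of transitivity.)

9

Enumerating: (w1,w5,w0), (w1,w6,w2), (w1,w6,w3), (w2,w4,w5), (w4,w5,w0), (w4,w5,w1), (w5,w1,w6), (w6,w1,w5), (w6,w2,w4).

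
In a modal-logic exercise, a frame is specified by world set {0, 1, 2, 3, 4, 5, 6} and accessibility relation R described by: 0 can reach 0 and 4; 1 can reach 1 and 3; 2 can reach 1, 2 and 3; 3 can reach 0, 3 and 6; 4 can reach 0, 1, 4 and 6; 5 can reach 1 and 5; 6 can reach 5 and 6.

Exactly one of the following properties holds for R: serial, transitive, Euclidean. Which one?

Serial: yes — every world has a successor (e.g. 0 R 0).
Transitive: no — 0 R 4 and 4 R 1, but not 0 R 1.
Euclidean: no — 2 R 3 and 2 R 1, but not 3 R 1.
Only serial holds.

serial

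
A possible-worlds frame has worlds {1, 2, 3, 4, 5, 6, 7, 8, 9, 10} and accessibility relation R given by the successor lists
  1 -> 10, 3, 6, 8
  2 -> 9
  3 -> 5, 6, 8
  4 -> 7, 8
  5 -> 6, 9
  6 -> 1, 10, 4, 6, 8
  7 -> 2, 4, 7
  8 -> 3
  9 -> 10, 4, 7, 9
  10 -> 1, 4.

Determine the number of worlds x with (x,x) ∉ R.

Enumerating: 1, 2, 3, 4, 5, 8, 10.

7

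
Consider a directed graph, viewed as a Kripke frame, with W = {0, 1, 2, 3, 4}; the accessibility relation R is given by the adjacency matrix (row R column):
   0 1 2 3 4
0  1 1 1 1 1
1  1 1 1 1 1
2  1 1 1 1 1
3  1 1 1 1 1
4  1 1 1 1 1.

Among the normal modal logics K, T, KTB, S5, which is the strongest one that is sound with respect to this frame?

S5

Reflexive (axiom T): yes — every world is R-related to itself.
Symmetric (axiom B): yes — every pair in R has its reverse in R.
Euclidean (axiom 5): yes — any two successors of a common world are R-related.
So F validates K, T, KTB, S5. The strongest is S5.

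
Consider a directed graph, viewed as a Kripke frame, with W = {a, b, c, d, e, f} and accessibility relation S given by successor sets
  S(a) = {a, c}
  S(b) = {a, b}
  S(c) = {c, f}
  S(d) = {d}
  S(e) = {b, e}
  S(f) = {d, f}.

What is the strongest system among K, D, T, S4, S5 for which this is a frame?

Serial (axiom D): yes — every world has a successor (e.g. a S a).
Reflexive (axiom T): yes — every world is S-related to itself.
Transitive (axiom 4): no — a S c and c S f, but not a S f.
Euclidean (axiom 5): no — a S c and a S a, but not c S a.
So F validates K, D, T; S4 would additionally require S to be transitive. The strongest is T.

T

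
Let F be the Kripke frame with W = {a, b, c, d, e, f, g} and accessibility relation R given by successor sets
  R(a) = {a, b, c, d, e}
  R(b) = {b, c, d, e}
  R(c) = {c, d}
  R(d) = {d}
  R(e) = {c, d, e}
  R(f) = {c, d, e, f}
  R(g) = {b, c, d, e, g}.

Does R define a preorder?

Yes

Reflexive: yes — every world is R-related to itself.
Transitive: yes — every two-step R-path is closed by a direct edge.
So R is a preorder.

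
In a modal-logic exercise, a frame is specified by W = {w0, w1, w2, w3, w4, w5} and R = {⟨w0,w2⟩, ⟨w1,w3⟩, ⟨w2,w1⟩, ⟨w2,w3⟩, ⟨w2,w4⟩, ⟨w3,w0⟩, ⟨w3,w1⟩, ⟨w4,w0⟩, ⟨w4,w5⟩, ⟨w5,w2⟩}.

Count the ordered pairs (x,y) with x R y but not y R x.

Enumerating: (w0,w2), (w2,w1), (w2,w3), (w2,w4), (w3,w0), (w4,w0), (w4,w5), (w5,w2).

8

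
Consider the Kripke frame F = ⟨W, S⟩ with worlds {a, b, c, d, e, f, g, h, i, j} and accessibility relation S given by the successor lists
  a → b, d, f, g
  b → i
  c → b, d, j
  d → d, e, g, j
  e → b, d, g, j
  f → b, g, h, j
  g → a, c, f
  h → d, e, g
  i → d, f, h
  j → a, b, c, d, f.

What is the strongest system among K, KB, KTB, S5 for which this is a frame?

Symmetric (axiom B): no — a S b but not b S a.
Reflexive (axiom T): no — a is not related to itself.
Euclidean (axiom 5): no — a S b and a S d, but not b S d.
So F validates K; KB would additionally require S to be symmetric. The strongest is K.

K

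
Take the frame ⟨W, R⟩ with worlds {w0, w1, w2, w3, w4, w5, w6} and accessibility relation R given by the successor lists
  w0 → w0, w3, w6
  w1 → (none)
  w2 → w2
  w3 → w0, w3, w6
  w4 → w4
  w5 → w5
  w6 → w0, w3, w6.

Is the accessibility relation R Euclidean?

Yes

Euclidean: yes — any two successors of a common world are R-related.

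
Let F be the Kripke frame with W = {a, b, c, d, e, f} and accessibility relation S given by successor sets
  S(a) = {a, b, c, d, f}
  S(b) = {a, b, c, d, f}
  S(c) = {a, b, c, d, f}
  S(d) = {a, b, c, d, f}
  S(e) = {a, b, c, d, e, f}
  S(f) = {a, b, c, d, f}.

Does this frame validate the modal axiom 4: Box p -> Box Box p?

Yes

By correspondence theory, 4 is valid on a frame iff S is transitive.
Transitive: yes — every two-step S-path is closed by a direct edge.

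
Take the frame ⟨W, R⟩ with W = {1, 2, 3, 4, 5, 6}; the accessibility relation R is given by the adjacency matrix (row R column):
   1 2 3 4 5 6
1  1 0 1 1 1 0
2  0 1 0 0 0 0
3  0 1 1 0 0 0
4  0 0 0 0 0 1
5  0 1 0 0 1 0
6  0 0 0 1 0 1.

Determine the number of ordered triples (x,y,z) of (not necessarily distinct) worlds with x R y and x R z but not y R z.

13

Enumerating: (1,3,1), (1,3,4), (1,3,5), (1,4,1), (1,4,3), (1,4,4), (1,4,5), (1,5,1), (1,5,3), (1,5,4), (3,2,3), (5,2,5), (6,4,4).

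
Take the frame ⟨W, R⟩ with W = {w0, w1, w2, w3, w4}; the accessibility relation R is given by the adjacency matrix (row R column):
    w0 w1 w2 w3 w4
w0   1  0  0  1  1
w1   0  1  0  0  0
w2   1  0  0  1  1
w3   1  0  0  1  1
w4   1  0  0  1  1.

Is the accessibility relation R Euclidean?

Yes

Euclidean: yes — any two successors of a common world are R-related.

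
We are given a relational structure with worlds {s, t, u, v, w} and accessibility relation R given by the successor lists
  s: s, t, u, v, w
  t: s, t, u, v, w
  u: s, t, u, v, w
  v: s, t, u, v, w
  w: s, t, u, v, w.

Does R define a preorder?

Reflexive: yes — every world is R-related to itself.
Transitive: yes — every two-step R-path is closed by a direct edge.
So R is a preorder.

Yes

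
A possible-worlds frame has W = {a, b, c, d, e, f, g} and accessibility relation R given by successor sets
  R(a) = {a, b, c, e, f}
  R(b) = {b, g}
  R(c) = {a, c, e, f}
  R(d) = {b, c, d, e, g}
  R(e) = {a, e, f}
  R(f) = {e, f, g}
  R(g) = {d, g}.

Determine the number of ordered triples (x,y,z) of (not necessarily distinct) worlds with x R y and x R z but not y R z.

31

Enumerating: (a,b,a), (a,b,c), (a,b,e), (a,b,f), (a,c,b), (a,e,b), (a,e,c), (a,f,a), (a,f,b), (a,f,c), (b,g,b), (c,e,c), … and 19 more.
Total: 31.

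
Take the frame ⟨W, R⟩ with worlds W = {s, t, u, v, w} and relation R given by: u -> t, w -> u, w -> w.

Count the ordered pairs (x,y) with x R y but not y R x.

2

Enumerating: (u,t), (w,u).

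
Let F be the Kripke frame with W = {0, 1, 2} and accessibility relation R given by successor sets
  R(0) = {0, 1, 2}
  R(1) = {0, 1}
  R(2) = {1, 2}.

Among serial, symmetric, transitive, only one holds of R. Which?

serial

Serial: yes — every world has a successor (e.g. 0 R 0).
Symmetric: no — 0 R 2 but not 2 R 0.
Transitive: no — 1 R 0 and 0 R 2, but not 1 R 2.
Only serial holds.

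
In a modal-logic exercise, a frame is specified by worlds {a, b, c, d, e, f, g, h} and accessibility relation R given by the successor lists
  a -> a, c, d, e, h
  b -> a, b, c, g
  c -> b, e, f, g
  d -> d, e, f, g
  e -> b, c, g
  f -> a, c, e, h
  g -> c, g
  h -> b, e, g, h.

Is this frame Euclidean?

No

Euclidean: no — a R c and a R d, but not c R d.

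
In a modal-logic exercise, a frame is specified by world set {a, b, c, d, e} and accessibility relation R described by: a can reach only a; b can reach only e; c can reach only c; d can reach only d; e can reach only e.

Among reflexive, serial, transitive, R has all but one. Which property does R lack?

Reflexive: no — b is not related to itself.
Serial: yes — every world has a successor (e.g. a R a).
Transitive: yes — every two-step R-path is closed by a direct edge.
Only reflexive fails.

reflexive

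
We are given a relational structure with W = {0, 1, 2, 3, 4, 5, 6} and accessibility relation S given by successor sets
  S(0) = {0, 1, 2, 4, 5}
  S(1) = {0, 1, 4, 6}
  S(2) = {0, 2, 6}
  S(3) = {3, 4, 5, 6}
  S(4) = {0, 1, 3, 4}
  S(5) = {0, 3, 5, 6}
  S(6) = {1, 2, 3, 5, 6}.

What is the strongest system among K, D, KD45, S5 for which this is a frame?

Serial (axiom D): yes — every world has a successor (e.g. 0 S 0).
Euclidean (axiom 5): no — 0 S 1 and 0 S 2, but not 1 S 2.
Transitive (axiom 4): no — 0 S 1 and 1 S 6, but not 0 S 6.
Reflexive (axiom T): yes — every world is S-related to itself.
So F validates K, D; KD45 would additionally require S to be Euclidean and transitive. The strongest is D.

D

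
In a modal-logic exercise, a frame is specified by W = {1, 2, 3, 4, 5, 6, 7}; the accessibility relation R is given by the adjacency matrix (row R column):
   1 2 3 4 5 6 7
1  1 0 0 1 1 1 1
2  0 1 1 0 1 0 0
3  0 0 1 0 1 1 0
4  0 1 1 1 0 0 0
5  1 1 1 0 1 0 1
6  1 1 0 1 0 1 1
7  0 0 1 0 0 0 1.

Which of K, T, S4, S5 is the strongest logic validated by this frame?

T

Reflexive (axiom T): yes — every world is R-related to itself.
Transitive (axiom 4): no — 1 R 4 and 4 R 2, but not 1 R 2.
Euclidean (axiom 5): no — 1 R 4 and 1 R 5, but not 4 R 5.
So F validates K, T; S4 would additionally require R to be transitive. The strongest is T.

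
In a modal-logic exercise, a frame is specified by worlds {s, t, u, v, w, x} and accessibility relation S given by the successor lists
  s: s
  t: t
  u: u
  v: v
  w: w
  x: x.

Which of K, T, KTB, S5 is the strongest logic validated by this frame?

S5

Reflexive (axiom T): yes — every world is S-related to itself.
Symmetric (axiom B): yes — every pair in S has its reverse in S.
Euclidean (axiom 5): yes — any two successors of a common world are S-related.
So F validates K, T, KTB, S5. The strongest is S5.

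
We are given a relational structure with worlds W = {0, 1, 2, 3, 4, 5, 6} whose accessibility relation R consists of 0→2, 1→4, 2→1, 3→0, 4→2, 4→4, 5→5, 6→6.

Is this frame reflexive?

No

Reflexive: no — 0 is not related to itself.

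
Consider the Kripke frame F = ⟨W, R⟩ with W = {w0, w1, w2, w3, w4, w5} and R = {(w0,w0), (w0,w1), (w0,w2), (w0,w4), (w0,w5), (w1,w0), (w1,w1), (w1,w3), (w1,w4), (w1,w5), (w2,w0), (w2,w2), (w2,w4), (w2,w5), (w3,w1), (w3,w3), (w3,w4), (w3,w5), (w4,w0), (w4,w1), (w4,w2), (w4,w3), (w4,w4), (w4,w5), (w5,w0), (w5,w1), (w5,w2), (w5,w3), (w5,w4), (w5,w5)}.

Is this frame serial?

Yes

Serial: yes — every world has a successor (e.g. w0 R w0).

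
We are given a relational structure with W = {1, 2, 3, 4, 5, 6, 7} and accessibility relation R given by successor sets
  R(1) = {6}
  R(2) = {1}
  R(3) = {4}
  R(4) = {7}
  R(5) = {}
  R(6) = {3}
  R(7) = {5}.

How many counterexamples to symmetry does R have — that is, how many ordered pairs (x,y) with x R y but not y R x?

6

Enumerating: (1,6), (2,1), (3,4), (4,7), (6,3), (7,5).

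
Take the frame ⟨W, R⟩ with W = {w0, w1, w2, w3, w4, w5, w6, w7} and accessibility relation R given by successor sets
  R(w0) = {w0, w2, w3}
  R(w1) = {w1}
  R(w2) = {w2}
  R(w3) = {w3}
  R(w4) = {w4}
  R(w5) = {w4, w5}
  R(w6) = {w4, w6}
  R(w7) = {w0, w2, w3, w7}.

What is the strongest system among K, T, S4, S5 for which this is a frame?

Reflexive (axiom T): yes — every world is R-related to itself.
Transitive (axiom 4): yes — every two-step R-path is closed by a direct edge.
Euclidean (axiom 5): no — w0 R w2 and w0 R w3, but not w2 R w3.
So F validates K, T, S4; S5 would additionally require R to be Euclidean. The strongest is S4.

S4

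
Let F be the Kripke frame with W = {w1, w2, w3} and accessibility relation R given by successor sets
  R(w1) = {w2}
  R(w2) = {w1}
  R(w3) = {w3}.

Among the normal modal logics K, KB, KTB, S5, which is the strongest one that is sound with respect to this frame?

Symmetric (axiom B): yes — every pair in R has its reverse in R.
Reflexive (axiom T): no — w1 is not related to itself.
Euclidean (axiom 5): no — w1 R w2 and w1 R w2, but not w2 R w2.
So F validates K, KB; KTB would additionally require R to be reflexive. The strongest is KB.

KB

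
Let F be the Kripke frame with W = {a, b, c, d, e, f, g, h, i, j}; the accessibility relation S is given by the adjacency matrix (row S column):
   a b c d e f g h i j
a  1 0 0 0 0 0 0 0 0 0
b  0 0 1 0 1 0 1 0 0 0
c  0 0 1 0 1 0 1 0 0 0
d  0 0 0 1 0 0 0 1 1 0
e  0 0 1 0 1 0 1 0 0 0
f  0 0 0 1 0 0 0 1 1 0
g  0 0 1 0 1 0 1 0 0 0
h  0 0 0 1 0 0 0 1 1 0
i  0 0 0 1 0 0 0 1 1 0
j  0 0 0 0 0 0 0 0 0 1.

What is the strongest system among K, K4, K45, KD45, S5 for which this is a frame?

Transitive (axiom 4): yes — every two-step S-path is closed by a direct edge.
Euclidean (axiom 5): yes — any two successors of a common world are S-related.
Serial (axiom D): yes — every world has a successor (e.g. a S a).
Reflexive (axiom T): no — b is not related to itself.
So F validates K, K4, K45, KD45; S5 would additionally require S to be reflexive. The strongest is KD45.

KD45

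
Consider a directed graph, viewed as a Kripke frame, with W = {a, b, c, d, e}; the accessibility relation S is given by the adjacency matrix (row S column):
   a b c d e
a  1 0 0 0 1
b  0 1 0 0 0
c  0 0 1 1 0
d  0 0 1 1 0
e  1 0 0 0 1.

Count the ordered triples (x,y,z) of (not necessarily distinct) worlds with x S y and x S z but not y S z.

S is Euclidean; there are no such tuples.

0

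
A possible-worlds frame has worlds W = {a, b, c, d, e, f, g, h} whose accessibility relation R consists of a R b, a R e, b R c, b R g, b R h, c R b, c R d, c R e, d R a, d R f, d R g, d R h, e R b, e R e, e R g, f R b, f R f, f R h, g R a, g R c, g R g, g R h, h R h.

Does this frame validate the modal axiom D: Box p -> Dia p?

The schema D characterises exactly the serial frames.
Serial: yes — every world has a successor (e.g. a R b).

Yes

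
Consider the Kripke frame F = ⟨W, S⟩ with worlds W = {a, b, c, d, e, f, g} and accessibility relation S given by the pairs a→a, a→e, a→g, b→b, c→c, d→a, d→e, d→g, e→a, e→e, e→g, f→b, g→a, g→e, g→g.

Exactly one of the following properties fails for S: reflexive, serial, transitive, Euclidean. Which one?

Reflexive: no — d is not related to itself.
Serial: yes — every world has a successor (e.g. a S a).
Transitive: yes — every two-step S-path is closed by a direct edge.
Euclidean: yes — any two successors of a common world are S-related.
Only reflexive fails.

reflexive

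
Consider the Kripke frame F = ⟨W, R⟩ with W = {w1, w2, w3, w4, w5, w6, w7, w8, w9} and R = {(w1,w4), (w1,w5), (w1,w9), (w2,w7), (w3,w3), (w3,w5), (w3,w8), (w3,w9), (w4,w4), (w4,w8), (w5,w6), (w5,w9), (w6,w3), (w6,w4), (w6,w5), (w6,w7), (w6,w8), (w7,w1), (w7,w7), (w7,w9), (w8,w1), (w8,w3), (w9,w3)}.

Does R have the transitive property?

Transitive: no — w1 R w4 and w4 R w8, but not w1 R w8.

No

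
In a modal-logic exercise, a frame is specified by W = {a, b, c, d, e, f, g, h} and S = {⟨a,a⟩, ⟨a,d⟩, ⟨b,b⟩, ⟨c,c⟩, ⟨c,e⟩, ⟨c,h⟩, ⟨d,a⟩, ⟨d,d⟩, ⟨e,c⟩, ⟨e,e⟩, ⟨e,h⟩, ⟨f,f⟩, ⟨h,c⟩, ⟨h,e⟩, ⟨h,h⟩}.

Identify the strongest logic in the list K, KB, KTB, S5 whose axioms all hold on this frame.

KB

Symmetric (axiom B): yes — every pair in S has its reverse in S.
Reflexive (axiom T): no — g is not related to itself.
Euclidean (axiom 5): yes — any two successors of a common world are S-related.
So F validates K, KB; KTB would additionally require S to be reflexive. The strongest is KB.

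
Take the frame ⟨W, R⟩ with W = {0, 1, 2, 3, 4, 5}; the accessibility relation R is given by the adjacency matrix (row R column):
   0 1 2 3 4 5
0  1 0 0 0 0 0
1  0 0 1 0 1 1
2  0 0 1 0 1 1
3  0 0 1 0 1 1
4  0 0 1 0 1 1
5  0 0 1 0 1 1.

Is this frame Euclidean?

Euclidean: yes — any two successors of a common world are R-related.

Yes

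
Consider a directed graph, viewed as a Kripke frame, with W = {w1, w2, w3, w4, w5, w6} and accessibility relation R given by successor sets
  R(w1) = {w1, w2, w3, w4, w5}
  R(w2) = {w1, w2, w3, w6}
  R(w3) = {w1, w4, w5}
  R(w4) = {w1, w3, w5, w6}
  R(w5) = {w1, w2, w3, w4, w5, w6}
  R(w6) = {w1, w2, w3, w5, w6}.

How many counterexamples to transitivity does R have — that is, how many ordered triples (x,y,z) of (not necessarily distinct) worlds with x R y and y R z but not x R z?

Enumerating: (w1,w2,w6), (w1,w4,w6), (w1,w5,w6), (w2,w1,w4), (w2,w1,w5), (w2,w3,w4), (w2,w3,w5), (w2,w6,w5), (w3,w1,w2), (w3,w1,w3), (w3,w4,w3), (w3,w4,w6), … and 12 more.
Total: 24.

24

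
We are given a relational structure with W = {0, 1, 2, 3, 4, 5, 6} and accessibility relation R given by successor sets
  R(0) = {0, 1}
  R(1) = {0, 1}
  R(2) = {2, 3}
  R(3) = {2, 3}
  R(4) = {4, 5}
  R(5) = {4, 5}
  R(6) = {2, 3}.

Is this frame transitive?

Yes

Transitive: yes — every two-step R-path is closed by a direct edge.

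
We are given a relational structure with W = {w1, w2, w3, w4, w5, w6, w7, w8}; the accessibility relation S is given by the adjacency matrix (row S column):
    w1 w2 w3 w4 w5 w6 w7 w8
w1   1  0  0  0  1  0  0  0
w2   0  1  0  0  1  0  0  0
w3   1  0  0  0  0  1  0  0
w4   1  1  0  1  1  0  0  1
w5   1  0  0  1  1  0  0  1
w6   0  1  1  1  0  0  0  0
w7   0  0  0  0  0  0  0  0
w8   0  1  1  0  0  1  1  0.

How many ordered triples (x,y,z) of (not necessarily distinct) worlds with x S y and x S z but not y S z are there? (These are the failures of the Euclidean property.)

39

Enumerating: (w2,w5,w2), (w3,w1,w6), (w3,w6,w1), (w3,w6,w6), (w4,w1,w2), (w4,w1,w4), (w4,w1,w8), (w4,w2,w1), (w4,w2,w4), (w4,w2,w8), (w4,w5,w2), (w4,w8,w1), … and 27 more.
Total: 39.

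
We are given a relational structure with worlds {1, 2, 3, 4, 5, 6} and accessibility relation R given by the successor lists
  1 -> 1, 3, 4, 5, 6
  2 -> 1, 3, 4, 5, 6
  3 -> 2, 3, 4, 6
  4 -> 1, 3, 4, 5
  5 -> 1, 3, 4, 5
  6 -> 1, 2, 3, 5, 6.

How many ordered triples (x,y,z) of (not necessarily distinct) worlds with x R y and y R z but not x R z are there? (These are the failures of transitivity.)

20

Enumerating: (1,3,2), (1,6,2), (2,3,2), (2,6,2), (3,2,1), (3,2,5), (3,4,1), (3,4,5), (3,6,1), (3,6,5), (4,1,6), (4,3,2), … and 8 more.
Total: 20.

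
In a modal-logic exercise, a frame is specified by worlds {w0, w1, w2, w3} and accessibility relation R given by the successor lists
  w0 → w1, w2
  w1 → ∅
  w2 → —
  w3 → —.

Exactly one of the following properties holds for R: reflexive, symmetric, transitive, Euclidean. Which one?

transitive

Reflexive: no — w0 is not related to itself.
Symmetric: no — w0 R w1 but not w1 R w0.
Transitive: yes — every two-step R-path is closed by a direct edge.
Euclidean: no — w0 R w1 and w0 R w2, but not w1 R w2.
Only transitive holds.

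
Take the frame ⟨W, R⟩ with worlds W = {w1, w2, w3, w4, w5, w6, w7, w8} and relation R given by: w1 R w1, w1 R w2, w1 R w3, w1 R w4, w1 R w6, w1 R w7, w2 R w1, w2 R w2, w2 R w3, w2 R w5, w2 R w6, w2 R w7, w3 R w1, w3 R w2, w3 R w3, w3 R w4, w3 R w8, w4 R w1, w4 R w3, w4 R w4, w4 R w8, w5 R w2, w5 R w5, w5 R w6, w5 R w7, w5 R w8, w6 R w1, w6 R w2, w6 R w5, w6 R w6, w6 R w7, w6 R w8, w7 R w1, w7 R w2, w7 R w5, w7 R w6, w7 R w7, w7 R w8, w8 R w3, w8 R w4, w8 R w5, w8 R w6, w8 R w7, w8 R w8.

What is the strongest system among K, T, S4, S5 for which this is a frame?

T

Reflexive (axiom T): yes — every world is R-related to itself.
Transitive (axiom 4): no — w1 R w2 and w2 R w5, but not w1 R w5.
Euclidean (axiom 5): no — w1 R w2 and w1 R w4, but not w2 R w4.
So F validates K, T; S4 would additionally require R to be transitive. The strongest is T.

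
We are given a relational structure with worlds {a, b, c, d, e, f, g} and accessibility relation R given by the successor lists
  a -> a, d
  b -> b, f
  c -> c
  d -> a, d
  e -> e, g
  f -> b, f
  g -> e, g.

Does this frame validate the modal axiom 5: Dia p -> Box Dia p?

Axiom 5 corresponds to the accessibility relation being Euclidean.
Euclidean: yes — any two successors of a common world are R-related.

Yes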